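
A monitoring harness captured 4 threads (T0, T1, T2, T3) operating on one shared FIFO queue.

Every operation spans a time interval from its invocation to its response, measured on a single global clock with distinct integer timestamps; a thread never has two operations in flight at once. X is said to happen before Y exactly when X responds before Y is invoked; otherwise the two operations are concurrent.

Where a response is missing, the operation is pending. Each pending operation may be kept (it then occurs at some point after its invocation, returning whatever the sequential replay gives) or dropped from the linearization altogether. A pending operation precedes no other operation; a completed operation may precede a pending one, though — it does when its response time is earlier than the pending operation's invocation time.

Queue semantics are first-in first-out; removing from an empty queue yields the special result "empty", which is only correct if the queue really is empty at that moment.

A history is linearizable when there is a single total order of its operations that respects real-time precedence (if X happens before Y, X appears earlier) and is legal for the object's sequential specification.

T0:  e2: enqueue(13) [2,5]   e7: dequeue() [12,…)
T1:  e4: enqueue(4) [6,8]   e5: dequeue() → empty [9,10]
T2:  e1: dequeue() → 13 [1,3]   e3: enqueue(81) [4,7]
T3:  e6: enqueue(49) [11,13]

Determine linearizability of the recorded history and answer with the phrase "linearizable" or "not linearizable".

not linearizable

already the first 10 events (up to e5's response at time 10) admit no linearization; the first 9 still do
the 5 completed operations admit 5 real-time orders; each fails the FIFO queue replay
e.g. e1, e2, e3, e4, e5: illegal at step 1, since e1 dequeue() → 13 cannot apply there
e.g. e1, e2, e4, e3, e5: illegal at step 1, since e1 dequeue() → 13 cannot apply there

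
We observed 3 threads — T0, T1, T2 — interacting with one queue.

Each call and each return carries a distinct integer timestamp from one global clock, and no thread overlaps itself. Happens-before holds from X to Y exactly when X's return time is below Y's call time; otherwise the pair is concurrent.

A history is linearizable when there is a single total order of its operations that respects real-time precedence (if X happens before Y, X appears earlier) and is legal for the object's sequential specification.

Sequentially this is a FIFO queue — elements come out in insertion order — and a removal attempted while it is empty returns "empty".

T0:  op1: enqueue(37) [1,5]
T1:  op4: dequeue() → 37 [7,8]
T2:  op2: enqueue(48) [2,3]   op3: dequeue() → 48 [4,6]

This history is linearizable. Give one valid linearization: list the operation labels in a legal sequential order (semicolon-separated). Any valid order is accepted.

op2; op1; op3; op4

after step 1 (op2 enqueue(48)): queue <48>
after step 2 (op1 enqueue(37)): queue <48,37>
after step 3 (op3 dequeue() → 48): queue <37>
after step 4 (op4 dequeue() → 37): queue <>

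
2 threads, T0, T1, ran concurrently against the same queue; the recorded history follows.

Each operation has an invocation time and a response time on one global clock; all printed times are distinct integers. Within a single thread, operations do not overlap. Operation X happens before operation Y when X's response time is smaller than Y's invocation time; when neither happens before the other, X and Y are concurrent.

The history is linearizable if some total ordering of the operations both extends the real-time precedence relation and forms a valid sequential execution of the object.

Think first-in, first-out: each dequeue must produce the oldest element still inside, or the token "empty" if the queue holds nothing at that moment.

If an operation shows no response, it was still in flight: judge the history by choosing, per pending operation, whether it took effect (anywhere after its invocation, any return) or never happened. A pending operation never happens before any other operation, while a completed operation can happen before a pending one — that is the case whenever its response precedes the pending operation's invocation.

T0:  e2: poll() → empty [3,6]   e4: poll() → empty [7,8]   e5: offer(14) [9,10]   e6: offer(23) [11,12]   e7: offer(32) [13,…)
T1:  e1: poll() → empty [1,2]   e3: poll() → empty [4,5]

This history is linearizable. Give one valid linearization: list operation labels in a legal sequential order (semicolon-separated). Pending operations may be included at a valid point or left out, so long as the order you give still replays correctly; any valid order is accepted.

step 1: e1 poll() → empty — queue <>
step 2: e2 poll() → empty — queue <>
step 3: e3 poll() → empty — queue <>
step 4: e4 poll() → empty — queue <>
step 5: e5 offer(14) — queue <14>
step 6: e6 offer(23) — queue <14,23>

e1; e2; e3; e4; e5; e6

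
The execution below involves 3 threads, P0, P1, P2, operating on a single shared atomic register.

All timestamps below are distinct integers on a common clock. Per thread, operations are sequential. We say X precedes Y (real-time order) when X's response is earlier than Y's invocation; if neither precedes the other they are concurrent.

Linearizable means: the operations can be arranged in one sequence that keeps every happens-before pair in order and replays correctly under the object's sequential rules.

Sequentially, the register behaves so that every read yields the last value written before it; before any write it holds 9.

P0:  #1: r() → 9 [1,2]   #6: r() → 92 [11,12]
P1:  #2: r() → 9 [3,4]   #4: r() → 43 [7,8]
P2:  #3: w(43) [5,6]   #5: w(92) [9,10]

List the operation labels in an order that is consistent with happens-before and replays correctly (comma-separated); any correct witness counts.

#1, #2, #3, #4, #5, #6

1. #1 r() → 9, leaving value 9
2. #2 r() → 9, leaving value 9
3. #3 w(43), leaving value 43
4. #4 r() → 43, leaving value 43
5. #5 w(92), leaving value 92
6. #6 r() → 92, leaving value 92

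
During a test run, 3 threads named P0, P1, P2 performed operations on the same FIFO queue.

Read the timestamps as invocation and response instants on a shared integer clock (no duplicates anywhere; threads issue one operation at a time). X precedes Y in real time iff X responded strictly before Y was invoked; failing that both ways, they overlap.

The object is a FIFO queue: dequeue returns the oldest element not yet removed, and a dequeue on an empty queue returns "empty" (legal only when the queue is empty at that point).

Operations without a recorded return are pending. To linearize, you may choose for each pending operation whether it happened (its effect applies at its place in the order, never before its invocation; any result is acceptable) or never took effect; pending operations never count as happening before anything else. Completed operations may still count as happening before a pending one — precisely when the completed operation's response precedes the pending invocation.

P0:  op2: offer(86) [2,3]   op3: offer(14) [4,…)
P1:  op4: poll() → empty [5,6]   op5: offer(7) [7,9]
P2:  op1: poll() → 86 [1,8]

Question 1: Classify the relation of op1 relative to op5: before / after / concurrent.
Answer: concurrent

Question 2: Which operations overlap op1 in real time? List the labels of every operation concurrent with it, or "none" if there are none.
Answer: op2, op3, op4, op5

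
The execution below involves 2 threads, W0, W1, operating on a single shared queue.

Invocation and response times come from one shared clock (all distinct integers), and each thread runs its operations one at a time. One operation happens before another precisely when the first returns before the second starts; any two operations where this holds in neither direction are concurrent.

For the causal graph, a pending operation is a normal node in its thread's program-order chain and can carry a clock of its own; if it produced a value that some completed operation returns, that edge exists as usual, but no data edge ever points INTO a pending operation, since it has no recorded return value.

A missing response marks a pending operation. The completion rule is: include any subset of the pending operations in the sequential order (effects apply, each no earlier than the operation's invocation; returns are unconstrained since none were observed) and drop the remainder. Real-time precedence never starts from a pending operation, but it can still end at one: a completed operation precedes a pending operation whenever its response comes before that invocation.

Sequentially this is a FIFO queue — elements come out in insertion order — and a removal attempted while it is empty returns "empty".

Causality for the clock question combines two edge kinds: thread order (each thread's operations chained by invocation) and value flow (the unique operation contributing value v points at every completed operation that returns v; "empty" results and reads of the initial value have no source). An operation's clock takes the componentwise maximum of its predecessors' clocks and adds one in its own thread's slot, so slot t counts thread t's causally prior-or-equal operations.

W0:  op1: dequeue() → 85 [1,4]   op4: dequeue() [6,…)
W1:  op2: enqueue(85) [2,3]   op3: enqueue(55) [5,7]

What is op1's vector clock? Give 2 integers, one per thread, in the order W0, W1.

(1, 1)

op2 (invocation 2): nothing precedes it; W1's component alone gives (0, 1)
invoked at 5, op3 merges VC(op2)=(0, 1) and bumps W1's slot → (0, 2)
invoked at 1, op1 merges VC(op2)=(0, 1) and bumps W0's slot → (1, 1)
invoked at 6, op4 merges VC(op1)=(1, 1) and bumps W0's slot → (2, 1)
target: VC(op1) = (1, 1)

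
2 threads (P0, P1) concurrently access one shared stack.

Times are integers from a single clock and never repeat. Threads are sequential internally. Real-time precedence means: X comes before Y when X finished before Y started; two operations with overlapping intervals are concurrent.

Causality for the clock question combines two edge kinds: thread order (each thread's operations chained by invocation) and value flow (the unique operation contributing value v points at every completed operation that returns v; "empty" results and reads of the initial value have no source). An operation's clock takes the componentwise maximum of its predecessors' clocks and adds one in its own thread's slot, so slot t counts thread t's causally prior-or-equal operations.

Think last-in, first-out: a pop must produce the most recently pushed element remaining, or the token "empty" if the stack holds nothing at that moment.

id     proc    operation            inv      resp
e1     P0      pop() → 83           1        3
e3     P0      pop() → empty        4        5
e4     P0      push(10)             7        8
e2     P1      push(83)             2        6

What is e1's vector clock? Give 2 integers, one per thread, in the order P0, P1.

root op e2, invoked 2: fresh clock plus P1's own tick → (0, 1)
merge at e1 (invoked 1): VC(e2)=(0, 1), own-thread bump on P0 → (1, 1)
merge at e3 (invoked 4): VC(e1)=(1, 1), own-thread bump on P0 → (2, 1)
merge at e4 (invoked 7): VC(e3)=(2, 1), own-thread bump on P0 → (3, 1)
target: VC(e1) = (1, 1)

(1, 1)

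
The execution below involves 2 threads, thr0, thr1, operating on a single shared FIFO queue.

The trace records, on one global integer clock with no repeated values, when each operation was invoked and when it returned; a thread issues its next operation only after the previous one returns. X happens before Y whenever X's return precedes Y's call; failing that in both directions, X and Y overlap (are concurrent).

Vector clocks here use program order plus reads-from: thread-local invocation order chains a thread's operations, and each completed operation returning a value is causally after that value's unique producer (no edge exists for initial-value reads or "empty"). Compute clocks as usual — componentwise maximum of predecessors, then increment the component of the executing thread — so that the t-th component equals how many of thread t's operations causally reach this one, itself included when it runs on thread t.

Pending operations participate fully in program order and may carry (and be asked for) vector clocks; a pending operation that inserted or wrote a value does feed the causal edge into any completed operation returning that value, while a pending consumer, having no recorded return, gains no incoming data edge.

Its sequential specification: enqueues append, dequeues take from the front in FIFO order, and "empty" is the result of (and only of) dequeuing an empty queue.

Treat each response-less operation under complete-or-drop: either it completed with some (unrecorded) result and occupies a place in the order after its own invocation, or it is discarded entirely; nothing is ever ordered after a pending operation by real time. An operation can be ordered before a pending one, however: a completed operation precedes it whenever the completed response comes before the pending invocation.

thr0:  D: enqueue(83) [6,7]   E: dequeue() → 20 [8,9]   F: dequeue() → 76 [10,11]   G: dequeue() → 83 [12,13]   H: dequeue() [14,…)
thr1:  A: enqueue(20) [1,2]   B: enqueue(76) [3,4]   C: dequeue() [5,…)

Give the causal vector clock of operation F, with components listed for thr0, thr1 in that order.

(3, 2)

A (invocation 1): nothing precedes it; thr1's component alone gives (0, 1)
D (invocation 6): nothing precedes it; thr0's component alone gives (1, 0)
from VC(A)=(0, 1), B (invoked 3) maxes components and bumps thr1 → (0, 2)
from VC(B)=(0, 2), C (invoked 5) maxes components and bumps thr1 → (0, 3)
from VC(A)=(0, 1), VC(D)=(1, 0), E (invoked 8) maxes components and bumps thr0 → (2, 1)
from VC(B)=(0, 2), VC(E)=(2, 1), F (invoked 10) maxes components and bumps thr0 → (3, 2)
from VC(D)=(1, 0), VC(F)=(3, 2), G (invoked 12) maxes components and bumps thr0 → (4, 2)
from VC(G)=(4, 2), H (invoked 14) maxes components and bumps thr0 → (5, 2)
target: VC(F) = (3, 2)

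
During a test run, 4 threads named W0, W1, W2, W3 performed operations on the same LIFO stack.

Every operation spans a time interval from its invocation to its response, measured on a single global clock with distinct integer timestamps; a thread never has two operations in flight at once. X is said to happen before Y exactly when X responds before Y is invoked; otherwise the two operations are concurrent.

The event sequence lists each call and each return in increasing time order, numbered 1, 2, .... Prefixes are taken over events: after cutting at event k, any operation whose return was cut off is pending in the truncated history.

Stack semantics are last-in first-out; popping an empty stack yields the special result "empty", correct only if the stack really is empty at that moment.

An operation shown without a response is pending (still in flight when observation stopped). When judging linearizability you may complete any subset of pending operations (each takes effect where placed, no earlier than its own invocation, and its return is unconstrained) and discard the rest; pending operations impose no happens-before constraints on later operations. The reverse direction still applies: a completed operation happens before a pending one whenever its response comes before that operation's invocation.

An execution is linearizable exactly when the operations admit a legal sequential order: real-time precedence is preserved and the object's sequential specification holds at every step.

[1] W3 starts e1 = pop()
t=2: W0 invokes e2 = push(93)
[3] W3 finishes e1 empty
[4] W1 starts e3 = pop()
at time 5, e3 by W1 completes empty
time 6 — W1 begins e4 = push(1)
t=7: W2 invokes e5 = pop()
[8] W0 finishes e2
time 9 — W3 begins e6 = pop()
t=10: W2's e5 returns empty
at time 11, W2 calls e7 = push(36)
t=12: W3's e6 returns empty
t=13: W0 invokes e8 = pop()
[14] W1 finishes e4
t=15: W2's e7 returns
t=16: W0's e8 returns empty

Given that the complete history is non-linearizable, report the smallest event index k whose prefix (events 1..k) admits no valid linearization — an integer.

events 1..11 are still linearizable — one witness is e1, e3, e2, e6, e5:
1. e1 pop() → empty, leaving stack <>
2. e3 pop() → empty, leaving stack <>
3. e2 push(93), leaving stack <93>
4. e6 pop() (pending, included), leaving stack <>
5. e5 pop() → empty, leaving stack <>
at event 12 (e6's time-12 response) nothing linearizes any more
completion choices over the 2 pending operations (e4, e7) were checked; none helps
take e1, e2, e3, e5, e6 (pending dropped): step 3 already fails, because e3 pop() → empty cannot occur there
take e1, e2, e3, e6, e5 (pending dropped): step 3 already fails, because e3 pop() → empty cannot occur there

12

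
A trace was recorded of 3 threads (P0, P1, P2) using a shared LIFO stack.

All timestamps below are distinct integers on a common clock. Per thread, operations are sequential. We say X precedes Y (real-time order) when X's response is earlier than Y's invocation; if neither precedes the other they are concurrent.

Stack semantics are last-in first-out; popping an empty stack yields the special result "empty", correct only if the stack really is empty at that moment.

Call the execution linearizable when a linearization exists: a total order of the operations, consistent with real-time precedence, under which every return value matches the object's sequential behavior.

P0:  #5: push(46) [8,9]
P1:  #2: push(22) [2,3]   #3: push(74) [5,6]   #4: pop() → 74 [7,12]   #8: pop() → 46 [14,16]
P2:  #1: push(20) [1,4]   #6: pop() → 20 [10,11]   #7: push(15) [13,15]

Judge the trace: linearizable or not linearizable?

not linearizable

prefix check: 1..10 passes, 1..11 fails once #6's time-11 response joins
the 5 completed operations admit 2 real-time orders; each fails the LIFO stack replay
including or dropping the 1 pending operation (#4) in any combination fails
e.g. #1, #2, #3, #5, #6 (pending dropped): illegal at step 5, since #6 pop() → 20 cannot apply there
e.g. #2, #1, #3, #5, #6 (pending dropped): illegal at step 5, since #6 pop() → 20 cannot apply there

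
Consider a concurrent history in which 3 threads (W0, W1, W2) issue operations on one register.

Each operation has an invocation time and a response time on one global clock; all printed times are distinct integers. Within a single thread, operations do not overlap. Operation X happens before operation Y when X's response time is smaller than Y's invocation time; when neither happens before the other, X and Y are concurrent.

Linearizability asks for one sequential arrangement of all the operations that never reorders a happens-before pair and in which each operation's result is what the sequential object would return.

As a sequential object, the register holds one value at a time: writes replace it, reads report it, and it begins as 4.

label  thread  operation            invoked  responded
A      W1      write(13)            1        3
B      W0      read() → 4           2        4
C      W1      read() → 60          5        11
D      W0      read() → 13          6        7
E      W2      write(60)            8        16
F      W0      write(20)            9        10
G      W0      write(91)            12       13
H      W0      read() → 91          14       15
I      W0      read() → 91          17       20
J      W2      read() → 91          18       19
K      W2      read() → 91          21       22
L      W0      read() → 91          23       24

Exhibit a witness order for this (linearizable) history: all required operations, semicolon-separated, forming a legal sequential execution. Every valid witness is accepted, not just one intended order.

B; A; D; E; C; F; G; H; I; J; K; L

after step 1 (B read() → 4): value 4
after step 2 (A write(13)): value 13
after step 3 (D read() → 13): value 13
after step 4 (E write(60)): value 60
after step 5 (C read() → 60): value 60
after step 6 (F write(20)): value 20
after step 7 (G write(91)): value 91
after step 8 (H read() → 91): value 91
after step 9 (I read() → 91): value 91
after step 10 (J read() → 91): value 91
after step 11 (K read() → 91): value 91
after step 12 (L read() → 91): value 91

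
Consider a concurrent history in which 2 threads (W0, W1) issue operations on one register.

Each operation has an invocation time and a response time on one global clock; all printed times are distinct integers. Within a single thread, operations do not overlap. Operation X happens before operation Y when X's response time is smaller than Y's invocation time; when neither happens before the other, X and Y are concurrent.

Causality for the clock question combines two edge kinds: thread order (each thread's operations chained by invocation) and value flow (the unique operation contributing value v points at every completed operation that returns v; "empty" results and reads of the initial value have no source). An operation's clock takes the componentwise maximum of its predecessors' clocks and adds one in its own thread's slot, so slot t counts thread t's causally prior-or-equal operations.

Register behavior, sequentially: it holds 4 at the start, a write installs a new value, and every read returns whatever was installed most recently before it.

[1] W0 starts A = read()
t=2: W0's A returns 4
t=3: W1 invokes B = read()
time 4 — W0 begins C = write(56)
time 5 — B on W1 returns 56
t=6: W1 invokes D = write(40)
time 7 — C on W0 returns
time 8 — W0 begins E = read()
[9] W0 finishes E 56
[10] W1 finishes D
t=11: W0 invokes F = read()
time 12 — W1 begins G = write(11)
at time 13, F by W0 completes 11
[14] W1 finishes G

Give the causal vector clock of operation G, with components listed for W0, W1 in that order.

(2, 3)

A, invoked 1, has no incoming edges; only W0's bump applies → (1, 0)
VC(C, invoked at 4): max of VC(A)=(1, 0), then +1 on thread W0 → (2, 0)
VC(B, invoked at 3): max of VC(C)=(2, 0), then +1 on thread W1 → (2, 1)
VC(E, invoked at 8): max of VC(C)=(2, 0), then +1 on thread W0 → (3, 0)
VC(D, invoked at 6): max of VC(B)=(2, 1), then +1 on thread W1 → (2, 2)
VC(G, invoked at 12): max of VC(D)=(2, 2), then +1 on thread W1 → (2, 3)
VC(F, invoked at 11): max of VC(E)=(3, 0), VC(G)=(2, 3), then +1 on thread W0 → (4, 3)
target: VC(G) = (2, 3)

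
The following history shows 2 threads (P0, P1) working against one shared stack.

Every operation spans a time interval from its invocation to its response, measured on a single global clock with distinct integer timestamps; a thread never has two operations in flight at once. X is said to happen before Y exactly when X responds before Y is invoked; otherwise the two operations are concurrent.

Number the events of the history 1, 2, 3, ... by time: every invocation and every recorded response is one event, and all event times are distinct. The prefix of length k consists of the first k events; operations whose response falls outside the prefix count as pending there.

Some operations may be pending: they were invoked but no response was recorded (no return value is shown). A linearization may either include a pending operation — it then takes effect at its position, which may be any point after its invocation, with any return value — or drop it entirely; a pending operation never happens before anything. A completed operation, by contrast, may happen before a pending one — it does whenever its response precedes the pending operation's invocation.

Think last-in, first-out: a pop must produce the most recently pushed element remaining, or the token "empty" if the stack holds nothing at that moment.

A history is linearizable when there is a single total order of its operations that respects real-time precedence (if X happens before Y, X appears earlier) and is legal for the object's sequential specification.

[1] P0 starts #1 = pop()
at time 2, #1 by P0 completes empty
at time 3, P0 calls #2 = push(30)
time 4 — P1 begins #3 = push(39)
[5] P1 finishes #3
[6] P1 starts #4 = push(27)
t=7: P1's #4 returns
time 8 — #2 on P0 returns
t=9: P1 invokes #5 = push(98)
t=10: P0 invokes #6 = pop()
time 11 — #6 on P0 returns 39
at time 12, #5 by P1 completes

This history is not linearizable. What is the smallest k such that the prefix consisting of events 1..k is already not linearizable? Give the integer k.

events 1..10 are linearizable; a witness order is #1, #2, #3, #4:
after step 1 (#1 pop() → empty): stack <>
after step 2 (#2 push(30)): stack <30>
after step 3 (#3 push(39)): stack <30,39>
after step 4 (#4 push(27)): stack <30,39,27>
event 11 — #6's response, time 11 — after it, nothing linearizes
completion choices over the 1 pending operation (#5) were checked; none helps
for example #1, #2, #3, #4, #6 (pending dropped) fails at step 5: #6 pop() → 39 is not legal there
for example #1, #3, #2, #4, #6 (pending dropped) fails at step 5: #6 pop() → 39 is not legal there

11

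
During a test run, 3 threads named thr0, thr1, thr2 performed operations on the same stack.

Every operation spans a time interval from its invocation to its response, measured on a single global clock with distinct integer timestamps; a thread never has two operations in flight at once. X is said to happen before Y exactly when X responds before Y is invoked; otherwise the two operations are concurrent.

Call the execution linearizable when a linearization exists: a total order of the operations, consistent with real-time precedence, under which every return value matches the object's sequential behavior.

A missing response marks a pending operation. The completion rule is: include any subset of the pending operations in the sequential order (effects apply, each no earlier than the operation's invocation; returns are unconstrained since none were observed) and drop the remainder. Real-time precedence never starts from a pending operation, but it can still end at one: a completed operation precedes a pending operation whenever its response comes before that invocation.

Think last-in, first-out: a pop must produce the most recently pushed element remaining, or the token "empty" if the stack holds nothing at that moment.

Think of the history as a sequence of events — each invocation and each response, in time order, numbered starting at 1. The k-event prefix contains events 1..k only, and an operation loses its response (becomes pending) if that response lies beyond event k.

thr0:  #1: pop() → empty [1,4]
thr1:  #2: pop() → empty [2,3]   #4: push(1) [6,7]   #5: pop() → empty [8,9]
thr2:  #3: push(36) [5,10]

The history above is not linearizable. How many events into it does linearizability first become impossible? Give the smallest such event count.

a valid linearization of events 1..8 exists, for instance #1, #2, #3, #4:
after step 1 (#1 pop() → empty): stack <>
after step 2 (#2 pop() → empty): stack <>
after step 3 (#3 push(36) (pending, included)): stack <36>
after step 4 (#4 push(1)): stack <36,1>
once event 9 joins (#5's response, time 9), exhaustive search finds no witness
no escape via the 1 pending operation (#3): every completion choice fails
for example #1, #2, #4, #5 (pending dropped) fails at step 4: #5 pop() → empty is not legal there
for example #2, #1, #4, #5 (pending dropped) fails at step 4: #5 pop() → empty is not legal there

9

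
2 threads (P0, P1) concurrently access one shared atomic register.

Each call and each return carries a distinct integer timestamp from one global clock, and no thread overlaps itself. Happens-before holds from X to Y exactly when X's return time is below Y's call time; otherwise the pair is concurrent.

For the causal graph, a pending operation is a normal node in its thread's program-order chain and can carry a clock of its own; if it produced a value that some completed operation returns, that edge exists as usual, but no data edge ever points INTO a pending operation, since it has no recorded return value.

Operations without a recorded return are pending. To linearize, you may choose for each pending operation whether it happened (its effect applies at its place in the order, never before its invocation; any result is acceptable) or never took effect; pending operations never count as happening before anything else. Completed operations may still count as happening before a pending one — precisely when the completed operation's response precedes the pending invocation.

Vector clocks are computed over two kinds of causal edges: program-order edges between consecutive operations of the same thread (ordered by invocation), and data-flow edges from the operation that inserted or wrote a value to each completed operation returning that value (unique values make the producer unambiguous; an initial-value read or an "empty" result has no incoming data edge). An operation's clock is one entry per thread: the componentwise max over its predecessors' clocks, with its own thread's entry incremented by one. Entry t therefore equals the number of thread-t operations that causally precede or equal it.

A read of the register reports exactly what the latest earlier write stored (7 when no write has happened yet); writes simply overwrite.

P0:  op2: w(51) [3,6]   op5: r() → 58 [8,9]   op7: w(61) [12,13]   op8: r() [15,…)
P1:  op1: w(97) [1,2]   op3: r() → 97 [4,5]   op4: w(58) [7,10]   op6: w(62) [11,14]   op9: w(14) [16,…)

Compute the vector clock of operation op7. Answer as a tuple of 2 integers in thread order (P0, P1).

op1 (invocation 1): nothing precedes it; P1's component alone gives (0, 1)
op2 (invocation 3): nothing precedes it; P0's component alone gives (1, 0)
VC(op3, invoked at 4): max of VC(op1)=(0, 1), then +1 on thread P1 → (0, 2)
VC(op4, invoked at 7): max of VC(op3)=(0, 2), then +1 on thread P1 → (0, 3)
VC(op6, invoked at 11): max of VC(op4)=(0, 3), then +1 on thread P1 → (0, 4)
VC(op9, invoked at 16): max of VC(op6)=(0, 4), then +1 on thread P1 → (0, 5)
VC(op5, invoked at 8): max of VC(op2)=(1, 0), VC(op4)=(0, 3), then +1 on thread P0 → (2, 3)
VC(op7, invoked at 12): max of VC(op5)=(2, 3), then +1 on thread P0 → (3, 3)
VC(op8, invoked at 15): max of VC(op7)=(3, 3), then +1 on thread P0 → (4, 3)
target: VC(op7) = (3, 3)

(3, 3)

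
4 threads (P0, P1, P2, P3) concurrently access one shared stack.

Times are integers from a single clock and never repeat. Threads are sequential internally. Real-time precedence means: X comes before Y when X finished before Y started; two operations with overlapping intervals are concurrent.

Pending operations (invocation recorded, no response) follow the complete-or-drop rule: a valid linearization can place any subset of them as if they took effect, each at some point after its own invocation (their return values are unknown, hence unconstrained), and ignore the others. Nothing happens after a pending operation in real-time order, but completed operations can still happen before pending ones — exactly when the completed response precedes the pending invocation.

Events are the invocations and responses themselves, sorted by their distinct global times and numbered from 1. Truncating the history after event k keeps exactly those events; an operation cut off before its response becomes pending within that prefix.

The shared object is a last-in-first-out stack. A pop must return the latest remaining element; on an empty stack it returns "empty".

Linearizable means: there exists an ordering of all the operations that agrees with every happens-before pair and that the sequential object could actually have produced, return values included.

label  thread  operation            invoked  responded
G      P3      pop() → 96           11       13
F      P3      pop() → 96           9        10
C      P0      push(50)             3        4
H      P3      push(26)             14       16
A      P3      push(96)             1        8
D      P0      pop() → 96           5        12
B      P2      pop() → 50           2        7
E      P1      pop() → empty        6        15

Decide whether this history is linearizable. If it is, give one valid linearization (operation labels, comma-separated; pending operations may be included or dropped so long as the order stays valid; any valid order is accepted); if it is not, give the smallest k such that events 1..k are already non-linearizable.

cut after 11 events: linearizable; cut after 12 events (D responds, time 12): not linearizable
real-time-consistent orders of the 5 completed operations: 18 — all fail the stack replay
every completion of the 2 pending operations (E, G) was checked; none linearizes
for example A, B, C, D, F (pending dropped) fails at step 2: B pop() → 50 is not legal there
for example A, B, C, F, D (pending dropped) fails at step 2: B pop() → 50 is not legal there

not linearizable — minimal violating prefix: 12 events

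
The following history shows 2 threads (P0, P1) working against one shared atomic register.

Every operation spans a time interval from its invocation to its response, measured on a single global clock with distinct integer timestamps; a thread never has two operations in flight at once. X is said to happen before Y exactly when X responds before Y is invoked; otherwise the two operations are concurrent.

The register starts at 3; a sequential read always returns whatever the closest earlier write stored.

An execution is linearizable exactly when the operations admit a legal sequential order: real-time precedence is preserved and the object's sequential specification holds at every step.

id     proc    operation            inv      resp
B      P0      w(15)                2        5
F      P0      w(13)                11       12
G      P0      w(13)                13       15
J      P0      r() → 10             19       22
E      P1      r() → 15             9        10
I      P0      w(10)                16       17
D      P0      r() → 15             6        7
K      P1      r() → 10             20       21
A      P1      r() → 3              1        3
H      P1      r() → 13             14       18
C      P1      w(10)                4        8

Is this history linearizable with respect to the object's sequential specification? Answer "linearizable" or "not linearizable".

linearizable

witness order: A, C, B, D, E, F, G, H, I, J, K
after step 1 (A r() → 3): value 3
after step 2 (C w(10)): value 10
after step 3 (B w(15)): value 15
after step 4 (D r() → 15): value 15
after step 5 (E r() → 15): value 15
after step 6 (F w(13)): value 13
after step 7 (G w(13)): value 13
after step 8 (H r() → 13): value 13
after step 9 (I w(10)): value 10
after step 10 (J r() → 10): value 10
after step 11 (K r() → 10): value 10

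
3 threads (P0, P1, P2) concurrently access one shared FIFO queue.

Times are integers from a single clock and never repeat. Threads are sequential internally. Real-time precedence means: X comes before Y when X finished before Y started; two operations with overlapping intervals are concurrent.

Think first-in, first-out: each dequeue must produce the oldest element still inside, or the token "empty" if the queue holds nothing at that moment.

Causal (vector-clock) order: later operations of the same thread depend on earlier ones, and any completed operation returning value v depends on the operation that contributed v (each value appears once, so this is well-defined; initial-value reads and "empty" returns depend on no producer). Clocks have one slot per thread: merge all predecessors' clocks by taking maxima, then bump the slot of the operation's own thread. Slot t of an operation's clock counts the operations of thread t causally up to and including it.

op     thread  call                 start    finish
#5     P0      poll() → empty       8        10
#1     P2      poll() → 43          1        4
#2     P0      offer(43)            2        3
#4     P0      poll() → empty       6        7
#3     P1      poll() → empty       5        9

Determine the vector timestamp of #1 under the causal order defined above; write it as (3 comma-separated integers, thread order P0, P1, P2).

no predecessors for #3 (invoked 5): P1 increments from zero → (0, 1, 0)
no predecessors for #2 (invoked 2): P0 increments from zero → (1, 0, 0)
from VC(#2)=(1, 0, 0), #1 (invoked 1) maxes components and bumps P2 → (1, 0, 1)
from VC(#2)=(1, 0, 0), #4 (invoked 6) maxes components and bumps P0 → (2, 0, 0)
from VC(#4)=(2, 0, 0), #5 (invoked 8) maxes components and bumps P0 → (3, 0, 0)
target: VC(#1) = (1, 0, 1)

(1, 0, 1)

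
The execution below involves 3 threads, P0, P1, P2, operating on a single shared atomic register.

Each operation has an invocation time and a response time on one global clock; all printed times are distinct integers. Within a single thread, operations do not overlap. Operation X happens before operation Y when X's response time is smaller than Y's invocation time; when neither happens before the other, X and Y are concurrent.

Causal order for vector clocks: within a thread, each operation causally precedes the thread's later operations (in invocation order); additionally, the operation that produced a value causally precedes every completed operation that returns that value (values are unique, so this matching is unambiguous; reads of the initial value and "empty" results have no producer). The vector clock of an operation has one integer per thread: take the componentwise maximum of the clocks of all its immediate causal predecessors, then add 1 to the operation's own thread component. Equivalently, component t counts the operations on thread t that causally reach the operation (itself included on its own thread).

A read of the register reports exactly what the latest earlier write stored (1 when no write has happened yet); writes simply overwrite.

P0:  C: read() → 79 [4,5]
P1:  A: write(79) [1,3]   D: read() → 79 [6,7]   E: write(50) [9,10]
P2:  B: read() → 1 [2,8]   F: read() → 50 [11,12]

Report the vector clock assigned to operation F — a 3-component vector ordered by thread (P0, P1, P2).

(0, 3, 2)

no predecessors for B (invoked 2): P2 increments from zero → (0, 0, 1)
no predecessors for A (invoked 1): P1 increments from zero → (0, 1, 0)
D, invoked 6, takes VC(A)=(0, 1, 0) under max, adds 1 for P1 → (0, 2, 0)
C, invoked 4, takes VC(A)=(0, 1, 0) under max, adds 1 for P0 → (1, 1, 0)
E, invoked 9, takes VC(D)=(0, 2, 0) under max, adds 1 for P1 → (0, 3, 0)
F, invoked 11, takes VC(B)=(0, 0, 1), VC(E)=(0, 3, 0) under max, adds 1 for P2 → (0, 3, 2)
target: VC(F) = (0, 3, 2)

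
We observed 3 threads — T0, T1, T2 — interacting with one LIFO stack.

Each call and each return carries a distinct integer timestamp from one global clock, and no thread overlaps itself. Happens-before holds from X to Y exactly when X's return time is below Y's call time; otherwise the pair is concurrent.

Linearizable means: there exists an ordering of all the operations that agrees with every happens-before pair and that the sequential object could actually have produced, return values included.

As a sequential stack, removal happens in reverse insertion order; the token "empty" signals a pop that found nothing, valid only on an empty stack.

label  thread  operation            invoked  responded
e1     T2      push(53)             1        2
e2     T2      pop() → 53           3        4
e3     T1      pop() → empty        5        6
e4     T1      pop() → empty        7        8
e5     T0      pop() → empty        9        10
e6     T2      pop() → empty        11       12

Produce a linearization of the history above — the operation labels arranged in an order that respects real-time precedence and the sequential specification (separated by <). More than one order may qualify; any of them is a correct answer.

e1 < e2 < e3 < e4 < e5 < e6

after step 1 (e1 push(53)): stack <53>
after step 2 (e2 pop() → 53): stack <>
after step 3 (e3 pop() → empty): stack <>
after step 4 (e4 pop() → empty): stack <>
after step 5 (e5 pop() → empty): stack <>
after step 6 (e6 pop() → empty): stack <>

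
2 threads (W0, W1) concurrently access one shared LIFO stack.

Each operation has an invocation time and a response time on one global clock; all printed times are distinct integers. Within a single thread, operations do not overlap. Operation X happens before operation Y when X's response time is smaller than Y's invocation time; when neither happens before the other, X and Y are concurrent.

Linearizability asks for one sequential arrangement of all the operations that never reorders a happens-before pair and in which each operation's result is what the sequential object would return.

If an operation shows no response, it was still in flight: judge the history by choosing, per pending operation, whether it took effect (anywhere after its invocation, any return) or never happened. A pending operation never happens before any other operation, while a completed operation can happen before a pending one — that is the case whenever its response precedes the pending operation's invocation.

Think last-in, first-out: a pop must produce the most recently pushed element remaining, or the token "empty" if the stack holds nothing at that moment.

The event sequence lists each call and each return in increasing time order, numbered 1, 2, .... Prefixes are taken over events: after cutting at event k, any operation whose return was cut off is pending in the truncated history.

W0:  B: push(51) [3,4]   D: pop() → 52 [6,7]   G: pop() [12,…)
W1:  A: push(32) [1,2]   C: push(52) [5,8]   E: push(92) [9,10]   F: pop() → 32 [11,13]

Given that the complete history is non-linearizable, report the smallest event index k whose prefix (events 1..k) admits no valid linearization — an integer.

13

one valid order for events 1..12 is A, B, C, D, E:
1. A push(32), leaving stack <32>
2. B push(51), leaving stack <32,51>
3. C push(52), leaving stack <32,51,52>
4. D pop() → 52, leaving stack <32,51>
5. E push(92), leaving stack <32,51,92>
with event 13 included (F responding at time 13), all real-time-consistent orders fail
every completion of the 1 pending operation (G) was checked; none linearizes
take A, B, C, D, E, F (pending dropped): step 6 already fails, because F pop() → 32 cannot occur there
take A, B, D, C, E, F (pending dropped): step 3 already fails, because D pop() → 52 cannot occur there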